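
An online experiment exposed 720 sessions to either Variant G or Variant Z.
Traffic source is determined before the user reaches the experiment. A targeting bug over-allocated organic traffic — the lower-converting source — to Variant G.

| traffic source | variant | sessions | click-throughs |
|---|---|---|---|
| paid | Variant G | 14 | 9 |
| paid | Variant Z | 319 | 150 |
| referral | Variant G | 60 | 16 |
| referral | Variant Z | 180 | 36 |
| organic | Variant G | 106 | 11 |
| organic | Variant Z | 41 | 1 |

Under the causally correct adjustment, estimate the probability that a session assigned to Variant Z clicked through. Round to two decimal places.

Variant G is higher inside every traffic source stratum but Variant Z is higher in aggregate. Whether to stratify depends on how traffic source relates to the variant.
Nothing the variant does changes traffic source; the imbalance is an allocation artefact. With traffic source also predicting the outcome, the pooled figure is confounded, and the within-stratum comparison is the causal one.
Standardising Variant Z to the population traffic source mix: 0.463·150/319 + 0.333·36/180 + 0.204·1/41 = 0.289.

0.29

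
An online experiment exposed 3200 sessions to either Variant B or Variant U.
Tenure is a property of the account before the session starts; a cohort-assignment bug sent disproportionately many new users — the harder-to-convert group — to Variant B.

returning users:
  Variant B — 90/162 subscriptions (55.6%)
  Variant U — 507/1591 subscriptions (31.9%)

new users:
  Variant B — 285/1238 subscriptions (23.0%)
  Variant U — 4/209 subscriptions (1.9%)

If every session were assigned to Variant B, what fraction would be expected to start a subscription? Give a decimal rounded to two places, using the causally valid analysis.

User tenure differs across variants for reasons unrelated to any effect of the variant itself, and it separately predicts the outcome — a classic confounder. We must compare within user tenure levels.
Standardising Variant B to the population user tenure mix: 0.548·90/162 + 0.452·285/1238 = 0.408.

0.41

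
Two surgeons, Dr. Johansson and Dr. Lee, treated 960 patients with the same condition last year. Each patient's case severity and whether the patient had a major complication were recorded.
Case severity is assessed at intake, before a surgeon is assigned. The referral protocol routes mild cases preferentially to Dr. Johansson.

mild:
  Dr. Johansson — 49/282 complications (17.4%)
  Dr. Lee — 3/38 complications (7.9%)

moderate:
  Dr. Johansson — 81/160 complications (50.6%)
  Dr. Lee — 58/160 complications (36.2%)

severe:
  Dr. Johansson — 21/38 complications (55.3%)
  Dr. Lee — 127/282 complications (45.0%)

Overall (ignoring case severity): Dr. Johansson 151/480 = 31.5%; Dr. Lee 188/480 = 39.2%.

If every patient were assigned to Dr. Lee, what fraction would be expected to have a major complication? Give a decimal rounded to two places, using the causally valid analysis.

The stratified and pooled comparisons disagree (Dr. Lee wins within each case severity; Dr. Johansson wins overall), so the answer turns on the causal role of case severity.
Case severity is set before the surgeon has any effect — it is not caused by the surgeon — and it independently drives the outcome. That makes it a confounder, so the causal comparison is within case severity levels.
Standardising Dr. Lee to the population case severity mix: 0.333·3/38 + 0.333·58/160 + 0.333·127/282 = 0.297.

0.30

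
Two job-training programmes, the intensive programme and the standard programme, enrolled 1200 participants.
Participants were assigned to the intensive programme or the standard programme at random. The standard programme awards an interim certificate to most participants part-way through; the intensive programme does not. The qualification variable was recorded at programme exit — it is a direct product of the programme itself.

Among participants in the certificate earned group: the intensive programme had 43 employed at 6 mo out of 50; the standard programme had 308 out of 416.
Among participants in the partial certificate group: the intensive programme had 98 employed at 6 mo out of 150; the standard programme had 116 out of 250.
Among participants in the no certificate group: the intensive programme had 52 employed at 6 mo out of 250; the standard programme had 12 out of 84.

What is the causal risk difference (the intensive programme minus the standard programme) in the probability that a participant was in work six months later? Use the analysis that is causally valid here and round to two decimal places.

-0.15

The stratified and pooled comparisons disagree (the intensive programme wins within each qualification attained during the programme; the standard programme wins overall), so the answer turns on the causal role of qualification attained during the programme.
Qualification attained during the programme lies on the pathway programme → qualification attained during the programme → outcome, so adjusting for it blocks the indirect effect. For the total causal effect of programme, use the unadjusted pooled rates.
The causal difference is the pooled difference: 0.429 − 0.581 = -0.152.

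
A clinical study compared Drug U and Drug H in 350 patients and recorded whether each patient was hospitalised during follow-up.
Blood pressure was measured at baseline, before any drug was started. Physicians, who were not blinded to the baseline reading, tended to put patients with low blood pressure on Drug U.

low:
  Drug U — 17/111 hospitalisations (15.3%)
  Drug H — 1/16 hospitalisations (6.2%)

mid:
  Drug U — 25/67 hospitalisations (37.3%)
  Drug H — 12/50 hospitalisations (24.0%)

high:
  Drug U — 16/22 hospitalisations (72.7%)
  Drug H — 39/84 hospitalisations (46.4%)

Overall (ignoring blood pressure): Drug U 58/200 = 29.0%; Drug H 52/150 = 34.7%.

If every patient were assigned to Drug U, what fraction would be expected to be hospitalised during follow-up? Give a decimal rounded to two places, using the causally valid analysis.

The blood pressure-specific comparison favours Drug H throughout, but the pooled figures favour Drug U. The question is whether to condition on blood pressure.
Here blood pressure is a common cause — it drives both which drug a case falls under and the outcome. The crude comparison mixes populations; the stratum-specific rates are the causally relevant ones.
Standardising Drug U to the population blood pressure mix: 0.363·17/111 + 0.334·25/67 + 0.303·16/22 = 0.401.

0.40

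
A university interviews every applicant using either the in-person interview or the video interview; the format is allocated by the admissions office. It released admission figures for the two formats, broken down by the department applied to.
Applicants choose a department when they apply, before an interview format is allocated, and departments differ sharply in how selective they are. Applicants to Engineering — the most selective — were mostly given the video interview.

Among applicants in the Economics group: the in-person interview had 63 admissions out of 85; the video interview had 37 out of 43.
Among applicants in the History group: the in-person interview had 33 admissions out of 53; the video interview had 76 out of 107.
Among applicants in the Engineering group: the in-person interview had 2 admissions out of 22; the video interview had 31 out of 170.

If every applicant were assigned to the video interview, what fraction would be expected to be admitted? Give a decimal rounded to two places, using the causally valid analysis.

0.54

Within every department level the video interview has the higher rate, yet pooled the in-person interview does — Simpson's reversal.
The imbalance in department arose from how applicants were allocated, not from anything the interview format did; and department independently affects the outcome. The pooled gap is confounded — condition on department.
Standardising the video interview to the population department mix: 0.267·37/43 + 0.333·76/107 + 0.400·31/170 = 0.539.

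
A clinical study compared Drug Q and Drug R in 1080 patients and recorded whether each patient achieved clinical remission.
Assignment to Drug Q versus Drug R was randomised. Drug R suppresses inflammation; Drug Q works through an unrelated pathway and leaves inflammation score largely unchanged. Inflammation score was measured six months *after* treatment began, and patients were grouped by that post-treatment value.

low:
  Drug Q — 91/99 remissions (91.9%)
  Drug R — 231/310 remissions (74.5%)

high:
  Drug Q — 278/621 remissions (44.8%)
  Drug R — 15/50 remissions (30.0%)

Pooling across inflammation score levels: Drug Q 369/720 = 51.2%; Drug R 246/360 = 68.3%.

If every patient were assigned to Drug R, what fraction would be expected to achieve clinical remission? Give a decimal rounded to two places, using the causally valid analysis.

Drug Q is higher inside every inflammation score stratum but Drug R is higher in aggregate. Whether to stratify depends on how inflammation score relates to the drug.
Inflammation score is downstream of the drug. One should not condition on a consequence of treatment, so the overall rates are the right comparison.
So P(outcome | do(Drug R)) is just the pooled rate for Drug R: 246/360 = 0.683.

0.68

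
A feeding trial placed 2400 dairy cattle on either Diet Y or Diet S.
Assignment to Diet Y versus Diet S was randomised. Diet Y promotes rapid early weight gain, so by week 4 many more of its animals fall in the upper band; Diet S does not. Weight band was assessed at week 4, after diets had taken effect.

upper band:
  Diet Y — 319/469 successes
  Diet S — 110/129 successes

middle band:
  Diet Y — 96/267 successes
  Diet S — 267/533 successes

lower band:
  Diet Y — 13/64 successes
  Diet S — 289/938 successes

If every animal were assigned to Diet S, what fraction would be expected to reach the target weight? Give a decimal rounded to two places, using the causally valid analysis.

Diet S is higher inside every week-4 weight band stratum but Diet Y is higher in aggregate. Whether to stratify depends on how week-4 weight band relates to the diet.
Week-4 weight band here is a post-treatment variable shaped by the diet; conditioning on it would introduce bias rather than remove it. The overall comparison is the causal one.
So P(outcome | do(Diet S)) is just the pooled rate for Diet S: 666/1600 = 0.416.

0.42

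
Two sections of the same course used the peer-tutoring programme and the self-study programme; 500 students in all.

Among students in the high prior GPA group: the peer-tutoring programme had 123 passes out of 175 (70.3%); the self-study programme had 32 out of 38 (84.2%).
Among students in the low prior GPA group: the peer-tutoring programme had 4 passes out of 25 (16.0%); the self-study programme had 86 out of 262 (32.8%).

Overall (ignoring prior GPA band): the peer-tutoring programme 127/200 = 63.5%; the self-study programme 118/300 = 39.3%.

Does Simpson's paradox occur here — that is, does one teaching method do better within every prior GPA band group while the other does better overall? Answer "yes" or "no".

Within each prior GPA band level (high prior GPA 70.3% vs 84.2%; low prior GPA 16.0% vs 32.8%), the self-study programme has the higher rate every time. Pooled: 63.5% vs 39.3% — the peer-tutoring programme has the higher rate overall. The two comparisons disagree.

yes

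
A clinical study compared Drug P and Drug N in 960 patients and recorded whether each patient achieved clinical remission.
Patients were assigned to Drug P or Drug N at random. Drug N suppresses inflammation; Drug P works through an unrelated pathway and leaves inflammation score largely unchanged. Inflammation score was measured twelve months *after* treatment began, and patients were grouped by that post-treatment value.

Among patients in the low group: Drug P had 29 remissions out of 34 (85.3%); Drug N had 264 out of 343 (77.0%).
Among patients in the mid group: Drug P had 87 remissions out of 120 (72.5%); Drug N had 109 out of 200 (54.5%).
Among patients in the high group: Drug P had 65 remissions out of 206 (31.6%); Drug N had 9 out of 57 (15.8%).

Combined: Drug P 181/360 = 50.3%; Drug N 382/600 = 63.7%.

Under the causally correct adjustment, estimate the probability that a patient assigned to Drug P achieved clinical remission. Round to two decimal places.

The inflammation score-specific comparison favours Drug P throughout, but the pooled figures favour Drug N. The question is whether to condition on inflammation score.
Stratifying would compare drugs among patients the drugs themselves sorted into inflammation score groups — a form of selection on an intermediate. The unconditioned pooled rates give the total causal effect.
So P(outcome | do(Drug P)) is just the pooled rate for Drug P: 181/360 = 0.503.

0.50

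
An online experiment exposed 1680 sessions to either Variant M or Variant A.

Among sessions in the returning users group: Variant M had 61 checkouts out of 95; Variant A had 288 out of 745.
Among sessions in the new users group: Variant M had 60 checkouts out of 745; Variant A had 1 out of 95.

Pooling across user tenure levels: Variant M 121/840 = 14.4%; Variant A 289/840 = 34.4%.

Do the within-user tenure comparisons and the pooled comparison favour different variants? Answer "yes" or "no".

yes

Within each user tenure level (returning users 64.2% vs 38.7%; new users 8.1% vs 1.1%), Variant M has the higher rate every time. Pooled: 14.4% vs 34.4% — Variant A has the higher rate overall. The two comparisons disagree.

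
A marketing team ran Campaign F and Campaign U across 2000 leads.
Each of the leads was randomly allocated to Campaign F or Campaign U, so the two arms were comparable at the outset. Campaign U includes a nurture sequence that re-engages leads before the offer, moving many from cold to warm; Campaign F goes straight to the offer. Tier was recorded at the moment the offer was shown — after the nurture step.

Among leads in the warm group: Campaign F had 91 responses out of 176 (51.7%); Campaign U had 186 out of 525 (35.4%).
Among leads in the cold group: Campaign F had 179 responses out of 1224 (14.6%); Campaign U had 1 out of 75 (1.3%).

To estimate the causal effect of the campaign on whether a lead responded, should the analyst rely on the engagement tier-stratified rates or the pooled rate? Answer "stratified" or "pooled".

pooled

The distribution of engagement tier is itself part of what the campaign does — it is an intermediate outcome. Holding it fixed would remove that part of the effect; the total effect is the pooled difference.
Pooled: Campaign F 19.3% vs Campaign U 31.2%; Campaign U is higher overall.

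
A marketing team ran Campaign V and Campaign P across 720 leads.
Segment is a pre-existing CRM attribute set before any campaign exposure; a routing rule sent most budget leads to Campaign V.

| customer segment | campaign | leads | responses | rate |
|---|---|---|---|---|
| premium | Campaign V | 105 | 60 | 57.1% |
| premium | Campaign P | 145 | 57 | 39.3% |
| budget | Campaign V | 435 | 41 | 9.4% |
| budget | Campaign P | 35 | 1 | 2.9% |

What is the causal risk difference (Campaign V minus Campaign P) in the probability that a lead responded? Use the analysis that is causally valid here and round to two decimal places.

Here customer segment is a common cause — it drives both which campaign a case falls under and the outcome. The crude comparison mixes populations; the stratum-specific rates are the causally relevant ones.
Adjusting over the population distribution of customer segment: 0.347·(0.571−0.393) + 0.653·(0.094−0.029) = +0.105.

+0.10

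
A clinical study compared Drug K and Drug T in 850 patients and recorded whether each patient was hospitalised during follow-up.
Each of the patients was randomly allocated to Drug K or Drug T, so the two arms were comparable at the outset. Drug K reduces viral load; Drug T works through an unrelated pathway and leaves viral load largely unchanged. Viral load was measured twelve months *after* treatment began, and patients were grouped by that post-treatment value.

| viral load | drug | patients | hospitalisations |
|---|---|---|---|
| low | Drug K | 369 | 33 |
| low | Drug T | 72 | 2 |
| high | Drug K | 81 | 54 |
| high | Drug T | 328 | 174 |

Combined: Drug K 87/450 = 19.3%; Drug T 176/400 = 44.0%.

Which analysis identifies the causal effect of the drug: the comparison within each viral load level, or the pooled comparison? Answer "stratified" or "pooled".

pooled

The stratified and pooled comparisons disagree (Drug T wins within each viral load; Drug K wins overall), so the answer turns on the causal role of viral load.
The distribution of viral load is itself part of what the drug does — it is an intermediate outcome. Holding it fixed would remove that part of the effect; the total effect is the pooled difference.
Pooled: Drug K 19.3% vs Drug T 44.0%; Drug K is lower overall.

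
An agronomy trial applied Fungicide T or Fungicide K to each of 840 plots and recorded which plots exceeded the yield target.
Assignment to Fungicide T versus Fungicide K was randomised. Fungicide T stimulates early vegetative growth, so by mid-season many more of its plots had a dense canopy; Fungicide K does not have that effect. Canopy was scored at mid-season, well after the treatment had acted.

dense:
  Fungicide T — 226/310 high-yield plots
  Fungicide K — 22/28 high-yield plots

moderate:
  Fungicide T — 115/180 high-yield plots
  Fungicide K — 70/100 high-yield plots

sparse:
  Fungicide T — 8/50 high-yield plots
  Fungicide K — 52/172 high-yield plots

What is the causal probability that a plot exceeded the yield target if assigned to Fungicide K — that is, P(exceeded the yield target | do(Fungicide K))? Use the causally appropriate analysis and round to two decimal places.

0.48

Fungicide K is higher inside every mid-season canopy stratum but Fungicide T is higher in aggregate. Whether to stratify depends on how mid-season canopy relates to the fungicide.
Because the fungicide influences mid-season canopy, mid-season canopy is a post-treatment mediator, not a confounder. Stratifying on it would bias the estimate; the causal effect is the crude pooled difference.
So P(outcome | do(Fungicide K)) is just the pooled rate for Fungicide K: 144/300 = 0.480.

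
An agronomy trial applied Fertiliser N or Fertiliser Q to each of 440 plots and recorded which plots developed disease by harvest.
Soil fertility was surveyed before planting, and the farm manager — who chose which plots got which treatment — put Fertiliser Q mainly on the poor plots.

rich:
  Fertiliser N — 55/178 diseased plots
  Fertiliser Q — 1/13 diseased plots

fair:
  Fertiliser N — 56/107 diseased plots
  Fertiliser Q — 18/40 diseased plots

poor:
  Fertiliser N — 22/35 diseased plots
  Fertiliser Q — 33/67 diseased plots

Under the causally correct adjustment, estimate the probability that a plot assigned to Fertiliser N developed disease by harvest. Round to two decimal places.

0.45

Within every soil fertility level Fertiliser Q has the lower rate, yet pooled Fertiliser N does — Simpson's reversal.
Nothing the fertiliser does changes soil fertility; the imbalance is an allocation artefact. With soil fertility also predicting the outcome, the pooled figure is confounded, and the within-stratum comparison is the causal one.
Standardising Fertiliser N to the population soil fertility mix: 0.434·55/178 + 0.334·56/107 + 0.232·22/35 = 0.455.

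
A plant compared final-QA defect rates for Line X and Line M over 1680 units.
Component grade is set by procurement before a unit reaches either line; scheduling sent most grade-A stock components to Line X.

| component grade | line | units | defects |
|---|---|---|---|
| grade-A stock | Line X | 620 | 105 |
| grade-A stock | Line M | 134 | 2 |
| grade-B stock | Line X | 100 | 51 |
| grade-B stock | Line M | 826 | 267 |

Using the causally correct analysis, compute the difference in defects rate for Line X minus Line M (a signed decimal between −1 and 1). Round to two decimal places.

+0.17

Component grade differs across lines for reasons unrelated to any effect of the line itself, and it separately predicts the outcome — a classic confounder. We must compare within component grade levels.
Adjusting over the population distribution of component grade: 0.449·(0.169−0.015) + 0.551·(0.510−0.323) = +0.172.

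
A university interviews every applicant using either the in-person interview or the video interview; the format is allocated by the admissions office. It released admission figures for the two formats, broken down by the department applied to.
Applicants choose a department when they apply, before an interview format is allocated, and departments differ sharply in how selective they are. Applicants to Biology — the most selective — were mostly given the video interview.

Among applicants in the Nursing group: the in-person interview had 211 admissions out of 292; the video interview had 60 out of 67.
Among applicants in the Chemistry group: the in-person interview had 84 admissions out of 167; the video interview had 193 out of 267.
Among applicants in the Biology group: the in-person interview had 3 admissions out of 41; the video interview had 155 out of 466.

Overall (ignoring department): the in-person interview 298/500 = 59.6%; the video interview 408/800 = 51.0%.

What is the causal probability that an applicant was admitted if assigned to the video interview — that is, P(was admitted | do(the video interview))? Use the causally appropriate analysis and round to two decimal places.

Within every department level the video interview has the higher rate, yet pooled the in-person interview does — Simpson's reversal.
Department satisfies the back-door criterion: it is not a descendant of the interview format, and it blocks the spurious path from interview format to outcome. Adjusting for it (i.e., using the within-department rates) gives the causal effect.
Standardising the video interview to the population department mix: 0.276·60/67 + 0.334·193/267 + 0.390·155/466 = 0.618.

0.62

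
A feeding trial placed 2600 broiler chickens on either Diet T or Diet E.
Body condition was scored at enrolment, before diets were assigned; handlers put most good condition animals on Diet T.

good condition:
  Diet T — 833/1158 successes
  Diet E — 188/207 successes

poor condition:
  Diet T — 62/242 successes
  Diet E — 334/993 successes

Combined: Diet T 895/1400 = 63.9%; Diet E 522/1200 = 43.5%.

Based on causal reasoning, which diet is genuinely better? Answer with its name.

Within every starting body condition level Diet E has the higher rate, yet pooled Diet T does — Simpson's reversal.
Nothing the diet does changes starting body condition; the imbalance is an allocation artefact. With starting body condition also predicting the outcome, the pooled figure is confounded, and the within-stratum comparison is the causal one.
Within each level — good condition: 71.9% vs 90.8%; poor condition: 25.6% vs 33.6% — Diet E is higher every time.

Diet E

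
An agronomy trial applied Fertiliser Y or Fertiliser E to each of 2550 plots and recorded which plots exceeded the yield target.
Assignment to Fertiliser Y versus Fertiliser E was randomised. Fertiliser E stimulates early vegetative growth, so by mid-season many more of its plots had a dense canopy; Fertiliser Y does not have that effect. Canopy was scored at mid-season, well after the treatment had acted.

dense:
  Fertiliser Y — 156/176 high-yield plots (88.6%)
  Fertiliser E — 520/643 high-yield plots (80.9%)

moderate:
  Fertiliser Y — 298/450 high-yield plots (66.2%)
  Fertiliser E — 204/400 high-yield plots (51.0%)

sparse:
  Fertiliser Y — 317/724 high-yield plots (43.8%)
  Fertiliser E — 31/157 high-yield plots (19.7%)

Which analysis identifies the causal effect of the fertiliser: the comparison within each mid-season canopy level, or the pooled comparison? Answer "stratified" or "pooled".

pooled

Mid-season canopy lies on the pathway fertiliser → mid-season canopy → outcome, so adjusting for it blocks the indirect effect. For the total causal effect of fertiliser, use the unadjusted pooled rates.
Pooled: Fertiliser Y 57.1% vs Fertiliser E 62.9%; Fertiliser E is higher overall.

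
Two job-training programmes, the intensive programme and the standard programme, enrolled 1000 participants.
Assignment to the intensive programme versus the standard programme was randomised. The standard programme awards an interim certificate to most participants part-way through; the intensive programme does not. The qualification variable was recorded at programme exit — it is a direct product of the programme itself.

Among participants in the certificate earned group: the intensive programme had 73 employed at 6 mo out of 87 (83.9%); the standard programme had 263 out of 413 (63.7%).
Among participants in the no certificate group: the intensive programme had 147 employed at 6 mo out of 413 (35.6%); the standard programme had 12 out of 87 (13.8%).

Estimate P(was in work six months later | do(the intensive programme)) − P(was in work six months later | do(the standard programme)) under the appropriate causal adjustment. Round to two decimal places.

Within every qualification attained during the programme level the intensive programme has the higher rate, yet pooled the standard programme does — Simpson's reversal.
Qualification attained during the programme here is a post-treatment variable shaped by the programme; conditioning on it would introduce bias rather than remove it. The overall comparison is the causal one.
The causal difference is the pooled difference: 0.440 − 0.550 = -0.110.

-0.11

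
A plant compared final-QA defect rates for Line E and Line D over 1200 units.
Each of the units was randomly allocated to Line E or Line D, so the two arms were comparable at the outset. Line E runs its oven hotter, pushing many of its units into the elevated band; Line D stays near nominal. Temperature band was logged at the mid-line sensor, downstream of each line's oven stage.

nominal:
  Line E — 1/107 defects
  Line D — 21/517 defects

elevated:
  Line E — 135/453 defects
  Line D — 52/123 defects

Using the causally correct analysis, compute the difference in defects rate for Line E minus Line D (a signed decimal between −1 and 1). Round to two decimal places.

+0.13

Within every in-process temperature band level Line E has the lower rate, yet pooled Line D does — Simpson's reversal.
In-process temperature band lies on the pathway line → in-process temperature band → outcome, so adjusting for it blocks the indirect effect. For the total causal effect of line, use the unadjusted pooled rates.
The causal difference is the pooled difference: 0.243 − 0.114 = +0.129.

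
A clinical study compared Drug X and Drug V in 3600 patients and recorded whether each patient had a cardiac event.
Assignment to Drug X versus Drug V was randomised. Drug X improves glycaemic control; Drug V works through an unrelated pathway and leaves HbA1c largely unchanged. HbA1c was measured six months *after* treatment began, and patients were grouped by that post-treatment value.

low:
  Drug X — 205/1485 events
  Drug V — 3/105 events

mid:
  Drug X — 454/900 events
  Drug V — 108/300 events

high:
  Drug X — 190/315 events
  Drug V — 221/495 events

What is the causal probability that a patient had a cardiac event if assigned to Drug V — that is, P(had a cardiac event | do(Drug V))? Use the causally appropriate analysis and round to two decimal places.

The HbA1c-specific comparison favours Drug V throughout, but the pooled figures favour Drug X. The question is whether to condition on HbA1c.
HbA1c lies on the pathway drug → HbA1c → outcome, so adjusting for it blocks the indirect effect. For the total causal effect of drug, use the unadjusted pooled rates.
So P(outcome | do(Drug V)) is just the pooled rate for Drug V: 332/900 = 0.369.

0.37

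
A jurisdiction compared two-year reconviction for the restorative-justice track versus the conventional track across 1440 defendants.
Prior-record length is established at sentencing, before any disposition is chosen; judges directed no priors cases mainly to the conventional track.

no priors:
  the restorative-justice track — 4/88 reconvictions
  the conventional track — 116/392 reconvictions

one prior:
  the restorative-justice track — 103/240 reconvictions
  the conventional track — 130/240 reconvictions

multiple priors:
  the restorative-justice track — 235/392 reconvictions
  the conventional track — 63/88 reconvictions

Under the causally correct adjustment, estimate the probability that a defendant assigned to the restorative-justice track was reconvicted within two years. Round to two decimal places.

Since prior-record length is a pre-existing factor (not a product of the disposition) and it affects the outcome on its own, it is a confounder. The stratified rates, not the pooled rate, identify the causal effect.
Standardising the restorative-justice track to the population prior-record length mix: 0.333·4/88 + 0.333·103/240 + 0.333·235/392 = 0.358.

0.36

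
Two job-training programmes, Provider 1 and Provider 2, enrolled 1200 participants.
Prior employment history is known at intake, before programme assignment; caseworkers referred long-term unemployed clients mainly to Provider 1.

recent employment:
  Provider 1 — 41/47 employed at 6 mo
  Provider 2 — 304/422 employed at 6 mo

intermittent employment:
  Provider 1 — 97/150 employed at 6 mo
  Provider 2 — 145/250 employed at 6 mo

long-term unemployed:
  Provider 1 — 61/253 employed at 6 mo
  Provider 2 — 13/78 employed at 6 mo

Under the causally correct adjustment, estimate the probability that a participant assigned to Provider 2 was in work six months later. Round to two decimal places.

The prior employment history-specific comparison favours Provider 1 throughout, but the pooled figures favour Provider 2. The question is whether to condition on prior employment history.
Prior employment history differs across programmes for reasons unrelated to any effect of the programme itself, and it separately predicts the outcome — a classic confounder. We must compare within prior employment history levels.
Standardising Provider 2 to the population prior employment history mix: 0.391·304/422 + 0.333·145/250 + 0.276·13/78 = 0.521.

0.52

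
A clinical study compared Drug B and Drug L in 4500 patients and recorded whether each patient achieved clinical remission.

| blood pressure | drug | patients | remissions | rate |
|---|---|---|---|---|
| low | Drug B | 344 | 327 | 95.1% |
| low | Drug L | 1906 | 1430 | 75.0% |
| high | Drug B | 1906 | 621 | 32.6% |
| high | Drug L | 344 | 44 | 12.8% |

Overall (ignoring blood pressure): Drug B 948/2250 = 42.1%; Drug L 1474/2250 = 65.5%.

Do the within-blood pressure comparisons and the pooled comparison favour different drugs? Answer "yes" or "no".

yes

Within each blood pressure level (low 95.1% vs 75.0%; high 32.6% vs 12.8%), Drug B has the higher rate every time. Pooled: 42.1% vs 65.5% — Drug L has the higher rate overall. The two comparisons disagree.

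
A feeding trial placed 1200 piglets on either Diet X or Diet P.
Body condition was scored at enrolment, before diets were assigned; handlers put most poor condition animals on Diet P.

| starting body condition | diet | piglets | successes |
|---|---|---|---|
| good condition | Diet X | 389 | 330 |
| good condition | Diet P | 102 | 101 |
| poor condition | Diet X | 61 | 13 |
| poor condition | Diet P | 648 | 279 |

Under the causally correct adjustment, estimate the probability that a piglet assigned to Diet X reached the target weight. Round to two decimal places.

Starting body condition differs across diets for reasons unrelated to any effect of the diet itself, and it separately predicts the outcome — a classic confounder. We must compare within starting body condition levels.
Standardising Diet X to the population starting body condition mix: 0.409·330/389 + 0.591·13/61 = 0.473.

0.47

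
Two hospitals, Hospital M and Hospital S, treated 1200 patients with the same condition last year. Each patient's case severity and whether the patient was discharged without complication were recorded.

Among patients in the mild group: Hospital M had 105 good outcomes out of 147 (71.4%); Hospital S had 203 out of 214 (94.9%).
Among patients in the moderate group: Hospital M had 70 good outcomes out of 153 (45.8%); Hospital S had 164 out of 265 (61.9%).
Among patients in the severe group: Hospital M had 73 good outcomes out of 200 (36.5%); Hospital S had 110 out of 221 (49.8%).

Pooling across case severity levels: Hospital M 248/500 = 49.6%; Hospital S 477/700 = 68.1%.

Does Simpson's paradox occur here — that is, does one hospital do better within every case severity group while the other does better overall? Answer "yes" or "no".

no

Within each case severity level (mild 71.4% vs 94.9%; moderate 45.8% vs 61.9%; severe 36.5% vs 49.8%), Hospital S has the higher rate every time. Pooled: 49.6% vs 68.1% — Hospital S has the higher rate overall. They agree.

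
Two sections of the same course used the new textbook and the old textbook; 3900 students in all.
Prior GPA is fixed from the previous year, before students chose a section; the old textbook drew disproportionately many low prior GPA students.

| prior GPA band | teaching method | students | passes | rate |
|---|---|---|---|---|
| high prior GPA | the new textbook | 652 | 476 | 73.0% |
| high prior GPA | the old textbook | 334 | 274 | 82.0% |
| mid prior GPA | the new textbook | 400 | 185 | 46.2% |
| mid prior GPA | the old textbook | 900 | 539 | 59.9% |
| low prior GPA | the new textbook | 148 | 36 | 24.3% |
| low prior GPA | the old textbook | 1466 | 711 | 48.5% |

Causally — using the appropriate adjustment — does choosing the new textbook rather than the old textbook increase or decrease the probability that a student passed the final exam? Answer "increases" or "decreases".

The imbalance in prior GPA band arose from how students were allocated, not from anything the teaching method did; and prior GPA band independently affects the outcome. The pooled gap is confounded — condition on prior GPA band.
Within each level — high prior GPA: 73.0% vs 82.0%; mid prior GPA: 46.2% vs 59.9%; low prior GPA: 24.3% vs 48.5% — the old textbook is higher every time.

decreases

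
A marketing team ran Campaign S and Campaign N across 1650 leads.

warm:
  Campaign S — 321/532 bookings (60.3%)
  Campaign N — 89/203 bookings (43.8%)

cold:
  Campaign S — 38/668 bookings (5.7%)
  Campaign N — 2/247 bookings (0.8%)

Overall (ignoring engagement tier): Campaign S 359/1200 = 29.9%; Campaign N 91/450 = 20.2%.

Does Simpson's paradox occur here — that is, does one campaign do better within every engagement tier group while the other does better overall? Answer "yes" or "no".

no

Within each engagement tier level (warm 60.3% vs 43.8%; cold 5.7% vs 0.8%), Campaign S has the higher rate every time. Pooled: 29.9% vs 20.2% — Campaign S has the higher rate overall. They agree.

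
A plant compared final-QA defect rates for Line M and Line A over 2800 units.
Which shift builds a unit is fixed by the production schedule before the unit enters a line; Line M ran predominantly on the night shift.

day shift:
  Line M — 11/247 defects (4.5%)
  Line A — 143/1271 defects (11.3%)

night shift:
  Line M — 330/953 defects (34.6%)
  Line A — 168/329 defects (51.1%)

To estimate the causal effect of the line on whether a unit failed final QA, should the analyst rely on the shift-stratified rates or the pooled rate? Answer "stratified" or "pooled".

Nothing the line does changes shift; the imbalance is an allocation artefact. With shift also predicting the outcome, the pooled figure is confounded, and the within-stratum comparison is the causal one.
Within each level — day shift: 4.5% vs 11.3%; night shift: 34.6% vs 51.1% — Line M is lower every time.

stratified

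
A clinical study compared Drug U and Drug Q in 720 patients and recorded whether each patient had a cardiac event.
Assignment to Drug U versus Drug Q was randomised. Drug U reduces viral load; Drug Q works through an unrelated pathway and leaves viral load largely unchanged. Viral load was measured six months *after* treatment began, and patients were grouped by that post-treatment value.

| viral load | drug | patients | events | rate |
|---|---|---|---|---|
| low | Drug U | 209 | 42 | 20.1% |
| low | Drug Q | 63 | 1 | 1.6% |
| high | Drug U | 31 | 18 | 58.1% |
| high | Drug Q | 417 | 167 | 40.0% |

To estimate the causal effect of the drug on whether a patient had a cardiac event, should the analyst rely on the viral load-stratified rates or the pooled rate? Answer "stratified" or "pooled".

Drug Q is lower inside every viral load stratum but Drug U is lower in aggregate. Whether to stratify depends on how viral load relates to the drug.
Viral load is recorded after the drug and is itself shifted by it — it sits on the causal path from drug to outcome. Conditioning on a mediator would strip out part of the effect we want; the pooled comparison gives the total causal effect.
Pooled: Drug U 25.0% vs Drug Q 35.0%; Drug U is lower overall.

pooled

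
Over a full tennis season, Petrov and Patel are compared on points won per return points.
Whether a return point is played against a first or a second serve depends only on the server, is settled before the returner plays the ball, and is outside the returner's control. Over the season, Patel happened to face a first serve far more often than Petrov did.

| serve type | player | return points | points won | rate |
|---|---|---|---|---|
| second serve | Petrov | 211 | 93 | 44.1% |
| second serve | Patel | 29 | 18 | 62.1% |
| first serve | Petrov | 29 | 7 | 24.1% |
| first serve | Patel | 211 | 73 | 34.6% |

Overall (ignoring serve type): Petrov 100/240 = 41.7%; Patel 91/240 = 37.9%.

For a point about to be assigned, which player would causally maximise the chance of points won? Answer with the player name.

Patel

Serve type satisfies the back-door criterion: it is not a descendant of the player, and it blocks the spurious path from player to outcome. Adjusting for it (i.e., using the within-serve type rates) gives the causal effect.
Within each level — second serve: 44.1% vs 62.1%; first serve: 24.1% vs 34.6% — Patel is higher every time.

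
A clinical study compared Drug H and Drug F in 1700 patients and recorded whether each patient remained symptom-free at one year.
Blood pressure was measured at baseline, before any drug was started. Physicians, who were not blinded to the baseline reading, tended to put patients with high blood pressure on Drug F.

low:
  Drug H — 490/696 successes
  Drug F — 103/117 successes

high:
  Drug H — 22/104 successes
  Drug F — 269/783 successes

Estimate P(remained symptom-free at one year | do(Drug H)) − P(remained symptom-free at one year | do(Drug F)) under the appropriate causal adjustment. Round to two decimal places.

Since blood pressure is a pre-existing factor (not a product of the drug) and it affects the outcome on its own, it is a confounder. The stratified rates, not the pooled rate, identify the causal effect.
Adjusting over the population distribution of blood pressure: 0.478·(0.704−0.880) + 0.522·(0.212−0.344) = -0.153.

-0.15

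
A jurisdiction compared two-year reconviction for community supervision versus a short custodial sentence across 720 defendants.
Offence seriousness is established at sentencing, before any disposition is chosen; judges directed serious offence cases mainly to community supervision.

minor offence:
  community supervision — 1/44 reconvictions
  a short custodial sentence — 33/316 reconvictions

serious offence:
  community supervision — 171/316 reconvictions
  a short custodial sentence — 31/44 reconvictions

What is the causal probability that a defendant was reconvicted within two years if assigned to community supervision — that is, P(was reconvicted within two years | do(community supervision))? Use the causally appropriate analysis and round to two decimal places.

community supervision is lower inside every offence seriousness stratum but a short custodial sentence is lower in aggregate. Whether to stratify depends on how offence seriousness relates to the disposition.
Offence seriousness differs across dispositions for reasons unrelated to any effect of the disposition itself, and it separately predicts the outcome — a classic confounder. We must compare within offence seriousness levels.
Standardising community supervision to the population offence seriousness mix: 0.500·1/44 + 0.500·171/316 = 0.282.

0.28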